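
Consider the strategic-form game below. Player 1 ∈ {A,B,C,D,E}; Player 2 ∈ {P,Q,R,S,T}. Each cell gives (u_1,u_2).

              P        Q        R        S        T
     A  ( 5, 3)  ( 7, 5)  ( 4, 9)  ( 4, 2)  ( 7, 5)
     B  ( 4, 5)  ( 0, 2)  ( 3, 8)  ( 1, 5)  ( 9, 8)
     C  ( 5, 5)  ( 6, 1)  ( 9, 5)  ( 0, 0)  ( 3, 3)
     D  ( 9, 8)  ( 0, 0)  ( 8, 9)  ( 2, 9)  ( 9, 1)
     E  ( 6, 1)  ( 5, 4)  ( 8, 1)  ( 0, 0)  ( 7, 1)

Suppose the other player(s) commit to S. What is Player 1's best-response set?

BR_1 = {A}

u_1(A vs S) = 4
u_1(B vs S) = 1
u_1(C vs S) = 0
u_1(D vs S) = 2
u_1(E vs S) = 0
max payoff 4 at {A}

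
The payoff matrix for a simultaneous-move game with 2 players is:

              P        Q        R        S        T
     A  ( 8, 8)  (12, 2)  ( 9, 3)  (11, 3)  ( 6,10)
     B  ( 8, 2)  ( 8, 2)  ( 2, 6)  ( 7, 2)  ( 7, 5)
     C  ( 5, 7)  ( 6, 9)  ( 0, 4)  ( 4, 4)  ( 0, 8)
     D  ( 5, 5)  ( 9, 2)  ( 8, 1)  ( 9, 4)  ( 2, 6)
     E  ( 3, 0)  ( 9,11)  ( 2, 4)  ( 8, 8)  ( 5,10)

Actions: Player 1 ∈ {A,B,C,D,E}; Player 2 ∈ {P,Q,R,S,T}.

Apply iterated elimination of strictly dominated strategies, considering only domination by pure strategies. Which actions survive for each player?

P1 drop C (A beats it: P:8>5 Q:12>6 R:9>0 S:11>4 T:6>0)
P1 drop D (A beats it: P:8>5 Q:12>9 R:9>8 S:11>9 T:6>2)
P1 drop E (A beats it: P:8>3 Q:12>9 R:9>2 S:11>8 T:6>5)
P2 drop P (T beats it: A:10>8 B:5>2)
P2 drop Q (R beats it: A:3>2 B:6>2)
P2 drop S (T beats it: A:10>3 B:5>2)
P1→{A,B} P2→{R,T}

Remaining: P1:{A,B} P2:{R,T}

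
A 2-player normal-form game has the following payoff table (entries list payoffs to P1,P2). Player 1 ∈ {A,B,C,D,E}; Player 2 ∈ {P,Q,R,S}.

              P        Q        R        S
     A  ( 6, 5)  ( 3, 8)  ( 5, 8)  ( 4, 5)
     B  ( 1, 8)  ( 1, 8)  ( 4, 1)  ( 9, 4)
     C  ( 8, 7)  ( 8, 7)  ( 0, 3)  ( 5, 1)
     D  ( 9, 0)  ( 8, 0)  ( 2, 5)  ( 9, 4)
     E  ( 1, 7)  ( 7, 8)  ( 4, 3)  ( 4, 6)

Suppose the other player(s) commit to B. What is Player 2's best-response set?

u_2(P vs B) = 8
u_2(Q vs B) = 8
u_2(R vs B) = 1
u_2(S vs B) = 4
max payoff 8 at {P,Q}

P2 best: {P,Q}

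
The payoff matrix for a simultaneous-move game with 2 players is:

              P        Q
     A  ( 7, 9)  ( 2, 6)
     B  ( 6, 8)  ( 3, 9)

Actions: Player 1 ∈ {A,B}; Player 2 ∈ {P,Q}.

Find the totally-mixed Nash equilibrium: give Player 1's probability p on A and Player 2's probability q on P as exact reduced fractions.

p=1/4, q=1/2

P1 indiff ⇒ q·7+(1-q)·2 = q·6+(1-q)·3 ⇒ q(1) = (1-q)(1) ⇒ q = 1/2
P2 indiff ⇒ p·9+(1-p)·8 = p·6+(1-p)·9 ⇒ p(3) = (1-p)(1) ⇒ p = 1/4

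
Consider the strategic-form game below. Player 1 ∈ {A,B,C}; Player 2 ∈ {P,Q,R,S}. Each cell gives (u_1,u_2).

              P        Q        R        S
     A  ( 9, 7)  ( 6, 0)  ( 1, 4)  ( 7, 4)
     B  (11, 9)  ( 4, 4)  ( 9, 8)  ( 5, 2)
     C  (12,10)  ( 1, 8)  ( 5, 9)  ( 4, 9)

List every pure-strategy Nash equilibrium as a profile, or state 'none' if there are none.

(A,P): not NE [P1→C gives 12>9]
(A,Q): not NE [P2→P gives 7>0]
(A,R): not NE [P1→B gives 9>1; P2→P gives 7>4]
(A,S): not NE [P2→P gives 7>4]
(B,P): not NE [P1→C gives 12>11]
(B,Q): not NE [P1→A gives 6>4; P2→P gives 9>4]
(B,R): not NE [P2→P gives 9>8]
(B,S): not NE [P1→A gives 7>5; P2→P gives 9>2]
(C,P): NE
(C,Q): not NE [P1→A gives 6>1; P2→P gives 10>8]
(C,R): not NE [P1→B gives 9>5; P2→P gives 10>9]
(C,S): not NE [P1→A gives 7>4; P2→P gives 10>9]

PSNE = {(C,P)}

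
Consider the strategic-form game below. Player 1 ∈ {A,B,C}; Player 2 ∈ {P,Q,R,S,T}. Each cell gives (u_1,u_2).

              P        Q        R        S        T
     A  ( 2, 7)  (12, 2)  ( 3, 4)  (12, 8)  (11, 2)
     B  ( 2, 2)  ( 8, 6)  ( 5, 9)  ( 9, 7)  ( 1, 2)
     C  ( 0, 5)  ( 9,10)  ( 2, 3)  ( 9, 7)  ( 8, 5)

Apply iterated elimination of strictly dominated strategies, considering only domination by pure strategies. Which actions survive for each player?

Remaining: P1:{A,B} P2:{R,S}

P1 drop C (A beats it: P:2>0 Q:12>9 R:3>2 S:12>9 T:11>8)
P2 drop P (S beats it: A:8>7 B:7>2)
P2 drop Q (R beats it: A:4>2 B:9>6)
P2 drop T (R beats it: A:4>2 B:9>2)
P1→{A,B} P2→{R,S}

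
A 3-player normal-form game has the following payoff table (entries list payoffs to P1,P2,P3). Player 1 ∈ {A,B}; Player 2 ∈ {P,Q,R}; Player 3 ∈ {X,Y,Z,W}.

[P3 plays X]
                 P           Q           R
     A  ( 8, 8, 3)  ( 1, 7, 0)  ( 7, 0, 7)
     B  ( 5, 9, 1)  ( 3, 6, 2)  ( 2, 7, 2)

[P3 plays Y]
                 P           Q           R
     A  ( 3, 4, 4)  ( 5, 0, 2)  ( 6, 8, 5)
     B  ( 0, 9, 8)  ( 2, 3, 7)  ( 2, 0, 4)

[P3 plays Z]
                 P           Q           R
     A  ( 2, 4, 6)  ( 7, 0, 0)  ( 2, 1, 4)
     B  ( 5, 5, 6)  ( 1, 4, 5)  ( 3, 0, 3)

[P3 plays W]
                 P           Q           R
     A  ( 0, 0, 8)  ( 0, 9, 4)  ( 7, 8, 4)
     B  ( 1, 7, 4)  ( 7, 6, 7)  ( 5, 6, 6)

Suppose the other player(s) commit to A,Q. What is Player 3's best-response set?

BR_3 = {W}

u_3(X vs A,Q) = 0
u_3(Y vs A,Q) = 2
u_3(Z vs A,Q) = 0
u_3(W vs A,Q) = 4
max payoff 4 at {W}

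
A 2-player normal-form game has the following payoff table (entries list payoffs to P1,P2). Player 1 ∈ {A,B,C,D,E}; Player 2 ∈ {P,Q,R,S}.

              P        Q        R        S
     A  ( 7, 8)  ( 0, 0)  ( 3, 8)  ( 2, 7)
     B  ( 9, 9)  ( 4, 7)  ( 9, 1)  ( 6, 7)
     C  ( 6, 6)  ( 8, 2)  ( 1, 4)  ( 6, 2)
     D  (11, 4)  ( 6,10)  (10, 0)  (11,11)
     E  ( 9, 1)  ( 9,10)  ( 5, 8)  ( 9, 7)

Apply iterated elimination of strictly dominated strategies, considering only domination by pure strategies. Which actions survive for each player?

Remaining: P1:{D,E} P2:{Q,S}

P1 drop A (B beats it: P:9>7 Q:4>0 R:9>3 S:6>2)
P1 drop B (D beats it: P:11>9 Q:6>4 R:10>9 S:11>6)
P1 drop C (E beats it: P:9>6 Q:9>8 R:5>1 S:9>6)
P2 drop P (Q beats it: D:10>4 E:10>1)
P2 drop R (Q beats it: D:10>0 E:10>8)
P1→{D,E} P2→{Q,S}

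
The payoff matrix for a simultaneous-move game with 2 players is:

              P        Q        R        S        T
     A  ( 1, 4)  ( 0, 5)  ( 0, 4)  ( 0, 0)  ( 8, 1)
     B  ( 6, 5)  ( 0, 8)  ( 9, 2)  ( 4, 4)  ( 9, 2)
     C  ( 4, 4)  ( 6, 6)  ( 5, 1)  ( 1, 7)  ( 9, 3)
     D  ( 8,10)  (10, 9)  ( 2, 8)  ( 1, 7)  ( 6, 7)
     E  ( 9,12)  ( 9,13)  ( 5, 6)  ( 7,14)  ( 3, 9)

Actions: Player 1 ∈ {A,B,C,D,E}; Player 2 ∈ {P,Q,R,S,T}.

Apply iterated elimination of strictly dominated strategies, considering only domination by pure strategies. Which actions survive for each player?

Remaining: P1:{D,E} P2:{P,Q,S}

P1 drop A (C beats it: P:4>1 Q:6>0 R:5>0 S:1>0 T:9>8)
P2 drop R (P beats it: B:5>2 C:4>1 D:10>8 E:12>6)
P2 drop T (P beats it: B:5>2 C:4>3 D:10>7 E:12>9)
P1 drop B (E beats it: P:9>6 Q:9>0 S:7>4)
P1 drop C (E beats it: P:9>4 Q:9>6 S:7>1)
P1→{D,E} P2→{P,Q,S}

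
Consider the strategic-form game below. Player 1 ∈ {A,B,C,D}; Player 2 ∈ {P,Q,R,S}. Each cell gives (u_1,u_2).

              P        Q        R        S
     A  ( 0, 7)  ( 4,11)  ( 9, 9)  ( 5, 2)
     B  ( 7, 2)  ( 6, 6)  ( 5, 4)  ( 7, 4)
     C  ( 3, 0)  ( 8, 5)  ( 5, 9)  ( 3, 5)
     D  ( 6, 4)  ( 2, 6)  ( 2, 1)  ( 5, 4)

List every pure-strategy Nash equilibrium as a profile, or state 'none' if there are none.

(A,P): not NE [P1→B gives 7>0; P2→Q gives 11>7]
(A,Q): not NE [P1→C gives 8>4]
(A,R): not NE [P2→Q gives 11>9]
(A,S): not NE [P1→B gives 7>5; P2→Q gives 11>2]
(B,P): not NE [P2→Q gives 6>2]
(B,Q): not NE [P1→C gives 8>6]
(B,R): not NE [P1→A gives 9>5; P2→Q gives 6>4]
(B,S): not NE [P2→Q gives 6>4]
(C,P): not NE [P1→B gives 7>3; P2→R gives 9>0]
(C,Q): not NE [P2→R gives 9>5]
(C,R): not NE [P1→A gives 9>5]
(C,S): not NE [P1→B gives 7>3; P2→R gives 9>5]
(D,P): not NE [P1→B gives 7>6; P2→Q gives 6>4]
(D,Q): not NE [P1→C gives 8>2]
(D,R): not NE [P1→A gives 9>2; P2→Q gives 6>1]
(D,S): not NE [P1→B gives 7>5; P2→Q gives 6>4]

Equilibria: none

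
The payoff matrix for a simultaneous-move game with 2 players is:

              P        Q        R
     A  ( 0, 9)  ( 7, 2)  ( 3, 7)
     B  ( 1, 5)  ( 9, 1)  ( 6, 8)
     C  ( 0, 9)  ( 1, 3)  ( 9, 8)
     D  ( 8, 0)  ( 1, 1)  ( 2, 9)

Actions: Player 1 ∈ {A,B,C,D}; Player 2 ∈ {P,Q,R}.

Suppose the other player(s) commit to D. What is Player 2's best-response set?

u_2(P vs D) = 0
u_2(Q vs D) = 1
u_2(R vs D) = 9
max payoff 9 at {R}

argmax u_2 = {R}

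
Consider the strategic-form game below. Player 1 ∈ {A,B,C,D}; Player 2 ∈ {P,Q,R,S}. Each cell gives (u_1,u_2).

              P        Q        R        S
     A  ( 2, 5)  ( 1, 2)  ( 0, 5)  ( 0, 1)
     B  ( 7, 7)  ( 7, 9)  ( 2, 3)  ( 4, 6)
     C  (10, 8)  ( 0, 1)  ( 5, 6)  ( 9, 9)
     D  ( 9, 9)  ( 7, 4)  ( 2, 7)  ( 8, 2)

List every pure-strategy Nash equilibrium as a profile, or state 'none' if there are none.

Nash profiles: (B,Q), (C,S)

(A,P): not NE [P1→C gives 10>2]
(A,Q): not NE [P1→D gives 7>1; P2→R gives 5>2]
(A,R): not NE [P1→C gives 5>0]
(A,S): not NE [P1→C gives 9>0; P2→R gives 5>1]
(B,P): not NE [P1→C gives 10>7; P2→Q gives 9>7]
(B,Q): NE
(B,R): not NE [P1→C gives 5>2; P2→Q gives 9>3]
(B,S): not NE [P1→C gives 9>4; P2→Q gives 9>6]
(C,P): not NE [P2→S gives 9>8]
(C,Q): not NE [P1→D gives 7>0; P2→S gives 9>1]
(C,R): not NE [P2→S gives 9>6]
(C,S): NE
(D,P): not NE [P1→C gives 10>9]
(D,Q): not NE [P2→P gives 9>4]
(D,R): not NE [P1→C gives 5>2; P2→P gives 9>7]
(D,S): not NE [P1→C gives 9>8; P2→P gives 9>2]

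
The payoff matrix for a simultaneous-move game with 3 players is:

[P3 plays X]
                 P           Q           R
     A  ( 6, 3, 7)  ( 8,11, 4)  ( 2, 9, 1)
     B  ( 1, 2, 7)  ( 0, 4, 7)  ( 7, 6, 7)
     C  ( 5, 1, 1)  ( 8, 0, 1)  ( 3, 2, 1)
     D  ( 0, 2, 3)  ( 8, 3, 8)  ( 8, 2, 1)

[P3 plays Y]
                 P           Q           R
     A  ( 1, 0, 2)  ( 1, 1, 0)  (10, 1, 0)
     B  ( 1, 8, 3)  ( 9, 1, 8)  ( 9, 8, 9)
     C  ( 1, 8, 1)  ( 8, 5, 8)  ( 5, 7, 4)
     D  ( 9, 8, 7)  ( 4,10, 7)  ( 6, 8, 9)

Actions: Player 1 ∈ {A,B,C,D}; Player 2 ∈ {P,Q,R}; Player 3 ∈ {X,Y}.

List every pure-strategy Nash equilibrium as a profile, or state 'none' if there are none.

(A,P,X): not NE [P2→Q gives 11>3]
(A,P,Y): not NE [P1→D gives 9>1; P2→R gives 1>0; P3→X gives 7>2]
(A,Q,X): NE
(A,Q,Y): not NE [P1→B gives 9>1; P3→X gives 4>0]
(A,R,X): not NE [P1→D gives 8>2; P2→Q gives 11>9]
(A,R,Y): not NE [P3→X gives 1>0]
(B,P,X): not NE [P1→A gives 6>1; P2→R gives 6>2]
(B,P,Y): not NE [P1→D gives 9>1; P3→X gives 7>3]
(B,Q,X): not NE [P1→D gives 8>0; P2→R gives 6>4; P3→Y gives 8>7]
(B,Q,Y): not NE [P2→R gives 8>1]
(B,R,X): not NE [P1→D gives 8>7; P3→Y gives 9>7]
(B,R,Y): not NE [P1→A gives 10>9]
(C,P,X): not NE [P1→A gives 6>5; P2→R gives 2>1]
(C,P,Y): not NE [P1→D gives 9>1]
(C,Q,X): not NE [P2→R gives 2>0; P3→Y gives 8>1]
(C,Q,Y): not NE [P1→B gives 9>8; P2→P gives 8>5]
(C,R,X): not NE [P1→D gives 8>3; P3→Y gives 4>1]
(C,R,Y): not NE [P1→A gives 10>5; P2→P gives 8>7]
(D,P,X): not NE [P1→A gives 6>0; P2→Q gives 3>2; P3→Y gives 7>3]
(D,P,Y): not NE [P2→Q gives 10>8]
(D,Q,X): NE
(D,Q,Y): not NE [P1→B gives 9>4; P3→X gives 8>7]
(D,R,X): not NE [P2→Q gives 3>2; P3→Y gives 9>1]
(D,R,Y): not NE [P1→A gives 10>6; P2→Q gives 10>8]

NE set: (A,Q,X), (D,Q,X)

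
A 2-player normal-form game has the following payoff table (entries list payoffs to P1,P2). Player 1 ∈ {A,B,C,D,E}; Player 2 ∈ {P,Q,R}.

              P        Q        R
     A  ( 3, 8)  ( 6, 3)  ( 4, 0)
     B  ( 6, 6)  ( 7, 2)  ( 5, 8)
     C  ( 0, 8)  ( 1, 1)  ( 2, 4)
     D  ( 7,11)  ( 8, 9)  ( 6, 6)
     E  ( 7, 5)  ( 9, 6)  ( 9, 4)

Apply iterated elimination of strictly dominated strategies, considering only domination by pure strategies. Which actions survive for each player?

Survivors P1:{D,E} P2:{P,Q}

P1 drop A (B beats it: P:6>3 Q:7>6 R:5>4)
P1 drop B (D beats it: P:7>6 Q:8>7 R:6>5)
P1 drop C (D beats it: P:7>0 Q:8>1 R:6>2)
P2 drop R (P beats it: D:11>6 E:5>4)
P1→{D,E} P2→{P,Q}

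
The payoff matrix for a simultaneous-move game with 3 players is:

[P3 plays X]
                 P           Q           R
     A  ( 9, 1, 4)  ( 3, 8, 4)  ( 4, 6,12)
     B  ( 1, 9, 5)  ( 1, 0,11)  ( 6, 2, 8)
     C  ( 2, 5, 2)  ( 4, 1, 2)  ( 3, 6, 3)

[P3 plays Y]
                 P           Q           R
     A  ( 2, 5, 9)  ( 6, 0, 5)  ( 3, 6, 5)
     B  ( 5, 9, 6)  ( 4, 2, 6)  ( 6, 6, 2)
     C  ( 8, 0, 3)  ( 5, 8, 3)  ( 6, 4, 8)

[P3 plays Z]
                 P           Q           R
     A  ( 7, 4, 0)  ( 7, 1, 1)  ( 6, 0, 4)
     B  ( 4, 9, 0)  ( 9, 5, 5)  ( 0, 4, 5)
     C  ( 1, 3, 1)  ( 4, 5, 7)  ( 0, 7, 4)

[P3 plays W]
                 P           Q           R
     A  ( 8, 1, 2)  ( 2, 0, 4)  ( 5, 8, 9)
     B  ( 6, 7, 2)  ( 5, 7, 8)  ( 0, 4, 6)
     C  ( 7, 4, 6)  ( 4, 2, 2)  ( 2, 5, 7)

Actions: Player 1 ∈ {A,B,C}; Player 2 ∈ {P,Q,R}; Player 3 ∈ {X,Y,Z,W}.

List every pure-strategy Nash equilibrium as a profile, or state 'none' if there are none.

PSNE: ∅

(A,P,X): not NE [P2→Q gives 8>1; P3→Y gives 9>4]
(A,P,Y): not NE [P1→C gives 8>2; P2→R gives 6>5]
(A,P,Z): not NE [P3→Y gives 9>0]
(A,P,W): not NE [P2→R gives 8>1; P3→Y gives 9>2]
(A,Q,X): not NE [P1→C gives 4>3; P3→Y gives 5>4]
(A,Q,Y): not NE [P2→R gives 6>0]
(A,Q,Z): not NE [P1→B gives 9>7; P2→P gives 4>1; P3→Y gives 5>1]
(A,Q,W): not NE [P1→B gives 5>2; P2→R gives 8>0; P3→Y gives 5>4]
(A,R,X): not NE [P1→B gives 6>4; P2→Q gives 8>6]
(A,R,Y): not NE [P1→C gives 6>3; P3→X gives 12>5]
(A,R,Z): not NE [P2→P gives 4>0; P3→X gives 12>4]
(A,R,W): not NE [P3→X gives 12>9]
(B,P,X): not NE [P1→A gives 9>1; P3→Y gives 6>5]
(B,P,Y): not NE [P1→C gives 8>5]
(B,P,Z): not NE [P1→A gives 7>4; P3→Y gives 6>0]
(B,P,W): not NE [P1→A gives 8>6; P3→Y gives 6>2]
(B,Q,X): not NE [P1→C gives 4>1; P2→P gives 9>0]
(B,Q,Y): not NE [P1→A gives 6>4; P2→P gives 9>2; P3→X gives 11>6]
(B,Q,Z): not NE [P2→P gives 9>5; P3→X gives 11>5]
(B,Q,W): not NE [P3→X gives 11>8]
(B,R,X): not NE [P2→P gives 9>2]
(B,R,Y): not NE [P2→P gives 9>6; P3→X gives 8>2]
(B,R,Z): not NE [P1→A gives 6>0; P2→P gives 9>4; P3→X gives 8>5]
(B,R,W): not NE [P1→A gives 5>0; P2→Q gives 7>4; P3→X gives 8>6]
(C,P,X): not NE [P1→A gives 9>2; P2→R gives 6>5; P3→W gives 6>2]
(C,P,Y): not NE [P2→Q gives 8>0; P3→W gives 6>3]
(C,P,Z): not NE [P1→A gives 7>1; P2→R gives 7>3; P3→W gives 6>1]
(C,P,W): not NE [P1→A gives 8>7; P2→R gives 5>4]
(C,Q,X): not NE [P2→R gives 6>1; P3→Z gives 7>2]
(C,Q,Y): not NE [P1→A gives 6>5; P3→Z gives 7>3]
(C,Q,Z): not NE [P1→B gives 9>4; P2→R gives 7>5]
(C,Q,W): not NE [P1→B gives 5>4; P2→R gives 5>2; P3→Z gives 7>2]
(C,R,X): not NE [P1→B gives 6>3; P3→Y gives 8>3]
(C,R,Y): not NE [P2→Q gives 8>4]
(C,R,Z): not NE [P1→A gives 6>0; P3→Y gives 8>4]
(C,R,W): not NE [P1→A gives 5>2; P3→Y gives 8>7]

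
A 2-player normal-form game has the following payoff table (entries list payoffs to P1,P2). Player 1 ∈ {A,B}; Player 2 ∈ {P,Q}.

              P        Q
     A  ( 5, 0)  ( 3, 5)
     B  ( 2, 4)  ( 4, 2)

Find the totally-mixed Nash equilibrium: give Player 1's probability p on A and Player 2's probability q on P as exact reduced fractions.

P1 indiff ⇒ q·5+(1-q)·3 = q·2+(1-q)·4 ⇒ q(3) = (1-q)(1) ⇒ q = 1/4
P2 indiff ⇒ p·0+(1-p)·4 = p·5+(1-p)·2 ⇒ p(-5) = (1-p)(-2) ⇒ p = 2/7

(p,q) = (2/7, 1/4)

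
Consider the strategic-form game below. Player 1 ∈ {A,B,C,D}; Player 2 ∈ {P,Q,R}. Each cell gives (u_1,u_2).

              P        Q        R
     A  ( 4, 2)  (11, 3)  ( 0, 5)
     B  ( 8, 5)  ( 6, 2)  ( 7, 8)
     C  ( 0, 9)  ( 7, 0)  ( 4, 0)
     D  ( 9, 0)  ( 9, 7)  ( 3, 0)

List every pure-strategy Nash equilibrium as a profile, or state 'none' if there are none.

(A,P): not NE [P1→D gives 9>4; P2→R gives 5>2]
(A,Q): not NE [P2→R gives 5>3]
(A,R): not NE [P1→B gives 7>0]
(B,P): not NE [P1→D gives 9>8; P2→R gives 8>5]
(B,Q): not NE [P1→A gives 11>6; P2→R gives 8>2]
(B,R): NE
(C,P): not NE [P1→D gives 9>0]
(C,Q): not NE [P1→A gives 11>7; P2→P gives 9>0]
(C,R): not NE [P1→B gives 7>4; P2→P gives 9>0]
(D,P): not NE [P2→Q gives 7>0]
(D,Q): not NE [P1→A gives 11>9]
(D,R): not NE [P1→B gives 7>3; P2→Q gives 7>0]

NE set: (B,R)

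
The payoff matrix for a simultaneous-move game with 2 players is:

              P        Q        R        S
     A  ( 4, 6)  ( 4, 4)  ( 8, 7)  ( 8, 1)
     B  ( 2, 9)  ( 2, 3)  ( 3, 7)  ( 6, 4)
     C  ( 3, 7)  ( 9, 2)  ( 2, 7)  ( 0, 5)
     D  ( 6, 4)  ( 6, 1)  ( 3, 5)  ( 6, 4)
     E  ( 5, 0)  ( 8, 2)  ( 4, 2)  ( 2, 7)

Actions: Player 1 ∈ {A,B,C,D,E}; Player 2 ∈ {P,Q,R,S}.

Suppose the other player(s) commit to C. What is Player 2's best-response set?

BR_2 = {P,R}

u_2(P vs C) = 7
u_2(Q vs C) = 2
u_2(R vs C) = 7
u_2(S vs C) = 5
max payoff 7 at {P,R}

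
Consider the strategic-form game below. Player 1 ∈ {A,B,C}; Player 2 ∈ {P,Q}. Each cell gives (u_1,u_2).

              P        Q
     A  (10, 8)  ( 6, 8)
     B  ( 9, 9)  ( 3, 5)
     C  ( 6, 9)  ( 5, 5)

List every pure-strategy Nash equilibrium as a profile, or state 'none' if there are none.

NE set: (A,P), (A,Q)

(A,P): NE
(A,Q): NE
(B,P): not NE [P1→A gives 10>9]
(B,Q): not NE [P1→A gives 6>3; P2→P gives 9>5]
(C,P): not NE [P1→A gives 10>6]
(C,Q): not NE [P1→A gives 6>5; P2→P gives 9>5]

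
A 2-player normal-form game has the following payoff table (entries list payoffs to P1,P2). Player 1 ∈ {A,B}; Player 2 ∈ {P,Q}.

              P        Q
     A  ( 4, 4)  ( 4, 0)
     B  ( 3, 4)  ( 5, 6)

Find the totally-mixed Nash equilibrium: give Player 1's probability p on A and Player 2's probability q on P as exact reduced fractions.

(p,q) = (1/3, 1/2)

P1 indiff ⇒ q·4+(1-q)·4 = q·3+(1-q)·5 ⇒ q(1) = (1-q)(1) ⇒ q = 1/2
P2 indiff ⇒ p·4+(1-p)·4 = p·0+(1-p)·6 ⇒ p(4) = (1-p)(2) ⇒ p = 1/3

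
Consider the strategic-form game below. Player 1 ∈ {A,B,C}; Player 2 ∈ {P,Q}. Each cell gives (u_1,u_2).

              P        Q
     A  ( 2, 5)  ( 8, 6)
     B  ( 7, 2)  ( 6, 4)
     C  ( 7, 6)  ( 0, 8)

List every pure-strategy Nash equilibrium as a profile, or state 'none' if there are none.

PSNE = {(A,Q)}

(A,P): not NE [P1→C gives 7>2; P2→Q gives 6>5]
(A,Q): NE
(B,P): not NE [P2→Q gives 4>2]
(B,Q): not NE [P1→A gives 8>6]
(C,P): not NE [P2→Q gives 8>6]
(C,Q): not NE [P1→A gives 8>0]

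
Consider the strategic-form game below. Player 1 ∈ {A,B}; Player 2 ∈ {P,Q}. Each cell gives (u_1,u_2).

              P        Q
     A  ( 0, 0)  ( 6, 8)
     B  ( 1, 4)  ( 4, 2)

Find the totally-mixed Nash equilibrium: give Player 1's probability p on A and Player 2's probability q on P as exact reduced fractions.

(p,q) = (1/5, 2/3)

P1 indiff ⇒ q·0+(1-q)·6 = q·1+(1-q)·4 ⇒ q(-1) = (1-q)(-2) ⇒ q = 2/3
P2 indiff ⇒ p·0+(1-p)·4 = p·8+(1-p)·2 ⇒ p(-8) = (1-p)(-2) ⇒ p = 1/5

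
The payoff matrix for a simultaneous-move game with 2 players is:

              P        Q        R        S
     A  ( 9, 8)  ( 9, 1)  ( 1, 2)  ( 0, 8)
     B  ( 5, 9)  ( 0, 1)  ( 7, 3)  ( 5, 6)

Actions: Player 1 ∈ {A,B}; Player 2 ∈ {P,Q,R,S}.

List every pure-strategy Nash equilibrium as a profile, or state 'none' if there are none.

Nash profiles: (A,P)

(A,P): NE
(A,Q): not NE [P2→S gives 8>1]
(A,R): not NE [P1→B gives 7>1; P2→S gives 8>2]
(A,S): not NE [P1→B gives 5>0]
(B,P): not NE [P1→A gives 9>5]
(B,Q): not NE [P1→A gives 9>0; P2→P gives 9>1]
(B,R): not NE [P2→P gives 9>3]
(B,S): not NE [P2→P gives 9>6]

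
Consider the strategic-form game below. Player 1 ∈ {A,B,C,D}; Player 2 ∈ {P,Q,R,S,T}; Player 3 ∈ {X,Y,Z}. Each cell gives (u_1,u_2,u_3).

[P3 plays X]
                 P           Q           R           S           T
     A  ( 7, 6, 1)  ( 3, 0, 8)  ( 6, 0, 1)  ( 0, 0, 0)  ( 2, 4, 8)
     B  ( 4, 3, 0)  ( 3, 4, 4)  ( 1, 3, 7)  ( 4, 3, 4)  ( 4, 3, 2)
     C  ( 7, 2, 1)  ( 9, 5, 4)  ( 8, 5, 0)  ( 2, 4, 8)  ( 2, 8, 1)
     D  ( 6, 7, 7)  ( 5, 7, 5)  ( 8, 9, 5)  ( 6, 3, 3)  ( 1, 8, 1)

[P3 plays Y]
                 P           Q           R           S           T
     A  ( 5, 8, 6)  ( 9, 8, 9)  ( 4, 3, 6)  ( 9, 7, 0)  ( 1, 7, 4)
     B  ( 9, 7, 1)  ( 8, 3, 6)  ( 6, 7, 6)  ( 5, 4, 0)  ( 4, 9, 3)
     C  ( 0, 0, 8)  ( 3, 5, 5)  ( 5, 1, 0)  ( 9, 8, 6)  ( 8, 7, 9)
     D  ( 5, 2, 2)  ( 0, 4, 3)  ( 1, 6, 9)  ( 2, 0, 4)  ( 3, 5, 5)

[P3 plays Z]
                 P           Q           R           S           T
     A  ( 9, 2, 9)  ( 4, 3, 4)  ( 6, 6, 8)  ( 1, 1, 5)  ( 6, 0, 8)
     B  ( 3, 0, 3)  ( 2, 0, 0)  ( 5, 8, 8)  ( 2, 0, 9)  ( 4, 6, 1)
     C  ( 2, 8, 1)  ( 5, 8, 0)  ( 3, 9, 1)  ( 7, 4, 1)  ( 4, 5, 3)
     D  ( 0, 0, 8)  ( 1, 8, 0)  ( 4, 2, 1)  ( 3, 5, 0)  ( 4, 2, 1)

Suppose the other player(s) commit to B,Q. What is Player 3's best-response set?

u_3(X vs B,Q) = 4
u_3(Y vs B,Q) = 6
u_3(Z vs B,Q) = 0
max payoff 6 at {Y}

argmax u_3 = {Y}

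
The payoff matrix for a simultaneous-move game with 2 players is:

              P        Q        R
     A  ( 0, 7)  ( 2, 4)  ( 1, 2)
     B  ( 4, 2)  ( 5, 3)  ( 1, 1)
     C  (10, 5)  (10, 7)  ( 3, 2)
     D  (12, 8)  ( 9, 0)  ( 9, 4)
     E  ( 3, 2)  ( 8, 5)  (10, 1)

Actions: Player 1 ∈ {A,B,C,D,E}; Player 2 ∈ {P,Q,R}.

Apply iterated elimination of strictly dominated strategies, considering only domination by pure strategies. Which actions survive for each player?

Remaining: P1:{C,D} P2:{P,Q}

P1 drop A (C beats it: P:10>0 Q:10>2 R:3>1)
P1 drop B (C beats it: P:10>4 Q:10>5 R:3>1)
P2 drop R (P beats it: C:5>2 D:8>4 E:2>1)
P1 drop E (C beats it: P:10>3 Q:10>8)
P1→{C,D} P2→{P,Q}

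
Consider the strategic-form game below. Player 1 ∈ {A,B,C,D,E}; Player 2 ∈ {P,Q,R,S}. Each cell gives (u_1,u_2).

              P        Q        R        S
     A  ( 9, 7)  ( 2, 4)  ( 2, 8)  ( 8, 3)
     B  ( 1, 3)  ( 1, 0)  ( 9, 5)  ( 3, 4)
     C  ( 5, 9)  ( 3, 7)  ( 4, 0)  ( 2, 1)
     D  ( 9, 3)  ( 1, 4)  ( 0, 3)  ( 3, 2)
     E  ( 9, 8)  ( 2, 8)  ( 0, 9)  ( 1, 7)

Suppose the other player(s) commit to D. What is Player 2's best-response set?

P2 best: {Q}

u_2(P vs D) = 3
u_2(Q vs D) = 4
u_2(R vs D) = 3
u_2(S vs D) = 2
max payoff 4 at {Q}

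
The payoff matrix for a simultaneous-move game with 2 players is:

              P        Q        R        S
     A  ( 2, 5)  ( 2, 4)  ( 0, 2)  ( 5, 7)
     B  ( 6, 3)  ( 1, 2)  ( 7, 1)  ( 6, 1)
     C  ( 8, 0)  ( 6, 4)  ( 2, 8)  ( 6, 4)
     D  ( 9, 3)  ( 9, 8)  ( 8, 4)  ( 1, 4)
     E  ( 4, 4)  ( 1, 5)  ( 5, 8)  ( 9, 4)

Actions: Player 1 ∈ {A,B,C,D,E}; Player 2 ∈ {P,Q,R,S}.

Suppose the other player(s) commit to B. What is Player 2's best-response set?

u_2(P vs B) = 3
u_2(Q vs B) = 2
u_2(R vs B) = 1
u_2(S vs B) = 1
max payoff 3 at {P}

P2 best: {P}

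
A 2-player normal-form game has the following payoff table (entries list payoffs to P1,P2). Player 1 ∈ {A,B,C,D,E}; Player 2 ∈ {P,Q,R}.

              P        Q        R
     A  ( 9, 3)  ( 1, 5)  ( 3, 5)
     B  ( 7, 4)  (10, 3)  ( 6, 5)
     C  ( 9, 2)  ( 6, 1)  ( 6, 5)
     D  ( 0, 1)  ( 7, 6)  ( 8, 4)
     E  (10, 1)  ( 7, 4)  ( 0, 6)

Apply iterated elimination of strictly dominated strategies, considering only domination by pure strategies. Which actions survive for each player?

IESDS → P1:{B,D} P2:{Q,R}

P2 drop P (R beats it: A:5>3 B:5>4 C:5>2 D:4>1 E:6>1)
P1 drop A (B beats it: Q:10>1 R:6>3)
P1 drop C (D beats it: Q:7>6 R:8>6)
P1 drop E (B beats it: Q:10>7 R:6>0)
P1→{B,D} P2→{Q,R}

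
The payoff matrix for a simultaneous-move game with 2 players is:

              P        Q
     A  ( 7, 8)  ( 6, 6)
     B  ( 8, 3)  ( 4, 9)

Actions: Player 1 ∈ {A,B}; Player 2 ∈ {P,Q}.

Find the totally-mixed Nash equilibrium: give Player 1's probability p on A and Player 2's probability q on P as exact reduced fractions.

p=3/4, q=2/3

P1 indiff ⇒ q·7+(1-q)·6 = q·8+(1-q)·4 ⇒ q(-1) = (1-q)(-2) ⇒ q = 2/3
P2 indiff ⇒ p·8+(1-p)·3 = p·6+(1-p)·9 ⇒ p(2) = (1-p)(6) ⇒ p = 3/4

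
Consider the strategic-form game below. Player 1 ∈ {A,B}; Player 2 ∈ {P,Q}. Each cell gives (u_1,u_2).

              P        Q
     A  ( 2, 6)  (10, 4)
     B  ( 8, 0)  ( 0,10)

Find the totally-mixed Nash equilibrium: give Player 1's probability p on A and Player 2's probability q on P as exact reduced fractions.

(p,q) = (5/6, 5/8)

P1 indiff ⇒ q·2+(1-q)·10 = q·8+(1-q)·0 ⇒ q(-6) = (1-q)(-10) ⇒ q = 5/8
P2 indiff ⇒ p·6+(1-p)·0 = p·4+(1-p)·10 ⇒ p(2) = (1-p)(10) ⇒ p = 5/6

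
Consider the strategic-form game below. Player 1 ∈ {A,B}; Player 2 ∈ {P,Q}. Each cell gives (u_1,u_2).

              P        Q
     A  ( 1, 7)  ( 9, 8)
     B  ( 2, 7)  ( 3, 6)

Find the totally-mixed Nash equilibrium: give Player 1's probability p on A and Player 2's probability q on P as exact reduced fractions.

P1 indiff ⇒ q·1+(1-q)·9 = q·2+(1-q)·3 ⇒ q(-1) = (1-q)(-6) ⇒ q = 6/7
P2 indiff ⇒ p·7+(1-p)·7 = p·8+(1-p)·6 ⇒ p(-1) = (1-p)(-1) ⇒ p = 1/2

P1 mixes 1/2 on A; P2 mixes 6/7 on P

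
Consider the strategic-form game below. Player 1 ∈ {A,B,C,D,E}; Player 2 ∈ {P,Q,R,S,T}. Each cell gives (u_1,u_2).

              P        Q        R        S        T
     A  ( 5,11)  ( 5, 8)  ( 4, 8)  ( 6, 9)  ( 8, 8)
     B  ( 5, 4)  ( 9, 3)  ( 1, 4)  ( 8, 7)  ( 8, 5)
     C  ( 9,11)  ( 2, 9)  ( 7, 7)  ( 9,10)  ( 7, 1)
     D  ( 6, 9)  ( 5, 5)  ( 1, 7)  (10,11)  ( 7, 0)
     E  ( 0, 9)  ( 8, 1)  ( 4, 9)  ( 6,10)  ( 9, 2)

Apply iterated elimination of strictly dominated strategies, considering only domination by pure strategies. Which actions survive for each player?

P2 drop Q (P beats it: A:11>8 B:4>3 C:11>9 D:9>5 E:9>1)
P2 drop R (S beats it: A:9>8 B:7>4 C:10>7 D:11>7 E:10>9)
P2 drop T (S beats it: A:9>8 B:7>5 C:10>1 D:11>0 E:10>2)
P1 drop A (C beats it: P:9>5 S:9>6)
P1 drop B (C beats it: P:9>5 S:9>8)
P1 drop E (C beats it: P:9>0 S:9>6)
P1→{C,D} P2→{P,S}

Remaining: P1:{C,D} P2:{P,S}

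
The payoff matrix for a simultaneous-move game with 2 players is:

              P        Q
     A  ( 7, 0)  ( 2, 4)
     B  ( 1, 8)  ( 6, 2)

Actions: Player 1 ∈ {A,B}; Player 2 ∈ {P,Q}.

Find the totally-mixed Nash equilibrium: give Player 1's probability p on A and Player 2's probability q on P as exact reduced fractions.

p=3/5, q=2/5

P1 indiff ⇒ q·7+(1-q)·2 = q·1+(1-q)·6 ⇒ q(6) = (1-q)(4) ⇒ q = 2/5
P2 indiff ⇒ p·0+(1-p)·8 = p·4+(1-p)·2 ⇒ p(-4) = (1-p)(-6) ⇒ p = 3/5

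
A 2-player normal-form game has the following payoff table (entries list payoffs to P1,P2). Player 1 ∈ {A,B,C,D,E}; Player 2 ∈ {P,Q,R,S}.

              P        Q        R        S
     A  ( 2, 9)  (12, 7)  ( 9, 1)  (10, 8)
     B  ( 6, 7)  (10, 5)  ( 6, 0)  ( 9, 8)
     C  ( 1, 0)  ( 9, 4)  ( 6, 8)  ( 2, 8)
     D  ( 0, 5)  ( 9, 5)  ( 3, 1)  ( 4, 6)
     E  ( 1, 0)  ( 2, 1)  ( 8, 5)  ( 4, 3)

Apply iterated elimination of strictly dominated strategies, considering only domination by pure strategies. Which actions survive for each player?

Remaining: P1:{A,B} P2:{P,S}

P1 drop C (A beats it: P:2>1 Q:12>9 R:9>6 S:10>2)
P1 drop D (A beats it: P:2>0 Q:12>9 R:9>3 S:10>4)
P1 drop E (A beats it: P:2>1 Q:12>2 R:9>8 S:10>4)
P2 drop Q (P beats it: A:9>7 B:7>5)
P2 drop R (P beats it: A:9>1 B:7>0)
P1→{A,B} P2→{P,S}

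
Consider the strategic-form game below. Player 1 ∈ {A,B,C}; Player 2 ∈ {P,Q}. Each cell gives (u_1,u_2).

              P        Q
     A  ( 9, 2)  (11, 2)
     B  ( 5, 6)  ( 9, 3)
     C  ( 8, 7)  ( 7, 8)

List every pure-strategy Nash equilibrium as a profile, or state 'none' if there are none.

NE set: (A,P), (A,Q)

(A,P): NE
(A,Q): NE
(B,P): not NE [P1→A gives 9>5]
(B,Q): not NE [P1→A gives 11>9; P2→P gives 6>3]
(C,P): not NE [P1→A gives 9>8; P2→Q gives 8>7]
(C,Q): not NE [P1→A gives 11>7]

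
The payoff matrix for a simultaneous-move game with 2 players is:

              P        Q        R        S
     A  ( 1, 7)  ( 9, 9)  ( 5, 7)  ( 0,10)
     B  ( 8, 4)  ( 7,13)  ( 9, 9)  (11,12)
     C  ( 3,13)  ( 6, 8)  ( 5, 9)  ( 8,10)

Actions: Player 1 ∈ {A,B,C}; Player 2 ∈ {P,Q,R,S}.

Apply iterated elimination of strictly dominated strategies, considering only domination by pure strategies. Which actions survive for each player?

P1 drop C (B beats it: P:8>3 Q:7>6 R:9>5 S:11>8)
P2 drop P (Q beats it: A:9>7 B:13>4)
P2 drop R (Q beats it: A:9>7 B:13>9)
P1→{A,B} P2→{Q,S}

Survivors P1:{A,B} P2:{Q,S}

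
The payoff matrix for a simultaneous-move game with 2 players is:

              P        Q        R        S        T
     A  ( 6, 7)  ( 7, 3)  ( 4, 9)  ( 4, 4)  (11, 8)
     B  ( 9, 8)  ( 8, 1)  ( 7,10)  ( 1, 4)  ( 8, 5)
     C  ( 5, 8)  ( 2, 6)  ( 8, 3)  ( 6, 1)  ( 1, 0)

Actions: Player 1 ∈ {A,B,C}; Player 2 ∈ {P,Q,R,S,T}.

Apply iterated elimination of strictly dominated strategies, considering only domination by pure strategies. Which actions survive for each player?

IESDS → P1:{B,C} P2:{P,R}

P2 drop Q (P beats it: A:7>3 B:8>1 C:8>6)
P2 drop S (P beats it: A:7>4 B:8>4 C:8>1)
P2 drop T (R beats it: A:9>8 B:10>5 C:3>0)
P1 drop A (B beats it: P:9>6 R:7>4)
P1→{B,C} P2→{P,R}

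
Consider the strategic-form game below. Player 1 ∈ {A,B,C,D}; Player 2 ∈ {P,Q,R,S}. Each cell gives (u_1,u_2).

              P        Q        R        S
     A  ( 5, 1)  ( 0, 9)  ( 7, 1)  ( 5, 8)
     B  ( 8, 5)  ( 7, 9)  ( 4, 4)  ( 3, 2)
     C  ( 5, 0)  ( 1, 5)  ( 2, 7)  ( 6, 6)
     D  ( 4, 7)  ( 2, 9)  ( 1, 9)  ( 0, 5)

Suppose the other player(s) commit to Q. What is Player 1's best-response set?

u_1(A vs Q) = 0
u_1(B vs Q) = 7
u_1(C vs Q) = 1
u_1(D vs Q) = 2
max payoff 7 at {B}

argmax u_1 = {B}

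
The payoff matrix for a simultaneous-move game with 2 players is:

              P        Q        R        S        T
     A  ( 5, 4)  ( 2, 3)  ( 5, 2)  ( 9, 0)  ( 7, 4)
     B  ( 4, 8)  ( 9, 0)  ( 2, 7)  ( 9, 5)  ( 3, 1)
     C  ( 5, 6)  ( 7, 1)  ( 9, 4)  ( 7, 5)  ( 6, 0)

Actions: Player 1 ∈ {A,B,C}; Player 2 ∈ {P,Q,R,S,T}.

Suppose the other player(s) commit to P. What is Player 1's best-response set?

BR_1 = {A,C}

u_1(A vs P) = 5
u_1(B vs P) = 4
u_1(C vs P) = 5
max payoff 5 at {A,C}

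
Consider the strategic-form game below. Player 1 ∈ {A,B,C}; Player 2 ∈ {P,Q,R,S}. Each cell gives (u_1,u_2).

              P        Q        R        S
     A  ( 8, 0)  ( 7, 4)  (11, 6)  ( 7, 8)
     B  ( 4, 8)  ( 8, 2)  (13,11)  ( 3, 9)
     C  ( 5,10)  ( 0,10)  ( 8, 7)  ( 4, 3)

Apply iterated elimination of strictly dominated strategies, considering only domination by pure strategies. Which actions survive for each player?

Remaining: P1:{A,B} P2:{R,S}

P1 drop C (A beats it: P:8>5 Q:7>0 R:11>8 S:7>4)
P2 drop P (R beats it: A:6>0 B:11>8)
P2 drop Q (R beats it: A:6>4 B:11>2)
P1→{A,B} P2→{R,S}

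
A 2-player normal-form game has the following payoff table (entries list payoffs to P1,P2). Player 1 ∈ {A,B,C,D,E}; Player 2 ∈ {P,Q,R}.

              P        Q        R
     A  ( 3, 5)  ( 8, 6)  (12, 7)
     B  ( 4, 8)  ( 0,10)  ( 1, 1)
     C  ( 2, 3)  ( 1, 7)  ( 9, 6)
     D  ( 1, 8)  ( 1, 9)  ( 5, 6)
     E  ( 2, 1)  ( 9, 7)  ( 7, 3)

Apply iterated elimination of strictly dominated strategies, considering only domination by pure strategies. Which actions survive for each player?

P1 drop C (A beats it: P:3>2 Q:8>1 R:12>9)
P1 drop D (A beats it: P:3>1 Q:8>1 R:12>5)
P2 drop P (Q beats it: A:6>5 B:10>8 E:7>1)
P1 drop B (A beats it: Q:8>0 R:12>1)
P1→{A,E} P2→{Q,R}

Survivors P1:{A,E} P2:{Q,R}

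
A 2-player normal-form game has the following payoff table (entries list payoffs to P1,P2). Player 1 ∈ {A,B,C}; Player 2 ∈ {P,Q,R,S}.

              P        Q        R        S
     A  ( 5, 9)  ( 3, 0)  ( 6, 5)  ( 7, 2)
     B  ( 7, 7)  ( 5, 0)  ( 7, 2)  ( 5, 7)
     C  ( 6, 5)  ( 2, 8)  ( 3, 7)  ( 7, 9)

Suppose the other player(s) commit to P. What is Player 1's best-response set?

u_1(A vs P) = 5
u_1(B vs P) = 7
u_1(C vs P) = 6
max payoff 7 at {B}

BR_1 = {B}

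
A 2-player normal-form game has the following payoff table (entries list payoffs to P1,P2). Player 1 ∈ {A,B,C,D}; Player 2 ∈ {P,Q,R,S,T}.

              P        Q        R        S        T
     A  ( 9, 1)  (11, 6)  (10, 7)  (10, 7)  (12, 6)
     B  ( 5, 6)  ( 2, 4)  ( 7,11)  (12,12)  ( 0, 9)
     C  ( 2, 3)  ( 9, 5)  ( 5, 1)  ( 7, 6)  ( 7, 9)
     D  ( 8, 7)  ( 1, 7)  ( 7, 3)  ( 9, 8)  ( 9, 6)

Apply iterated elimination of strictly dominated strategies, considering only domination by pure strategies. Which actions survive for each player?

Survivors P1:{A,B} P2:{R,S}

P1 drop C (A beats it: P:9>2 Q:11>9 R:10>5 S:10>7 T:12>7)
P1 drop D (A beats it: P:9>8 Q:11>1 R:10>7 S:10>9 T:12>9)
P2 drop P (R beats it: A:7>1 B:11>6)
P2 drop Q (R beats it: A:7>6 B:11>4)
P2 drop T (R beats it: A:7>6 B:11>9)
P1→{A,B} P2→{R,S}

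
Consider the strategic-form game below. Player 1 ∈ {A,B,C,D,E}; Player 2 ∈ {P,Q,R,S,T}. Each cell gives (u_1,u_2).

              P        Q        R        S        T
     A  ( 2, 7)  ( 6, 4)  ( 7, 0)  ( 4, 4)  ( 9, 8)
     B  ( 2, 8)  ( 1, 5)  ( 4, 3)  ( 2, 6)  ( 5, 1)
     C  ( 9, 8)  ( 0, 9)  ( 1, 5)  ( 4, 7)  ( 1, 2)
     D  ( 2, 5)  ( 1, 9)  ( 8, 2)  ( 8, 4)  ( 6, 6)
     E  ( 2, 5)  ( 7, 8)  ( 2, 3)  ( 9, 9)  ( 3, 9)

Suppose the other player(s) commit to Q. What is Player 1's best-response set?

u_1(A vs Q) = 6
u_1(B vs Q) = 1
u_1(C vs Q) = 0
u_1(D vs Q) = 1
u_1(E vs Q) = 7
max payoff 7 at {E}

BR_1 = {E}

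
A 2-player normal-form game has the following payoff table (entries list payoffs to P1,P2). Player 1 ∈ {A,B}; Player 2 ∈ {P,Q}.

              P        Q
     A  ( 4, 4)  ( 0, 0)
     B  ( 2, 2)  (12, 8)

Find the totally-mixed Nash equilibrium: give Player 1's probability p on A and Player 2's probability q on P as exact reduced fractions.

P1 indiff ⇒ q·4+(1-q)·0 = q·2+(1-q)·12 ⇒ q(2) = (1-q)(12) ⇒ q = 6/7
P2 indiff ⇒ p·4+(1-p)·2 = p·0+(1-p)·8 ⇒ p(4) = (1-p)(6) ⇒ p = 3/5

p=3/5, q=6/7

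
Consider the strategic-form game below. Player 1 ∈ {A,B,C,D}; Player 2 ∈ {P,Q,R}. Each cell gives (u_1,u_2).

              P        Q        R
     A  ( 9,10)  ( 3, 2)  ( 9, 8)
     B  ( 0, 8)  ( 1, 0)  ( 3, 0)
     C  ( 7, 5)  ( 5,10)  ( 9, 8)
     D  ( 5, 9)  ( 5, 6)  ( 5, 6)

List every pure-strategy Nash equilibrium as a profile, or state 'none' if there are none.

(A,P): NE
(A,Q): not NE [P1→D gives 5>3; P2→P gives 10>2]
(A,R): not NE [P2→P gives 10>8]
(B,P): not NE [P1→A gives 9>0]
(B,Q): not NE [P1→D gives 5>1; P2→P gives 8>0]
(B,R): not NE [P1→C gives 9>3; P2→P gives 8>0]
(C,P): not NE [P1→A gives 9>7; P2→Q gives 10>5]
(C,Q): NE
(C,R): not NE [P2→Q gives 10>8]
(D,P): not NE [P1→A gives 9>5]
(D,Q): not NE [P2→P gives 9>6]
(D,R): not NE [P1→C gives 9>5; P2→P gives 9>6]

NE set: (A,P), (C,Q)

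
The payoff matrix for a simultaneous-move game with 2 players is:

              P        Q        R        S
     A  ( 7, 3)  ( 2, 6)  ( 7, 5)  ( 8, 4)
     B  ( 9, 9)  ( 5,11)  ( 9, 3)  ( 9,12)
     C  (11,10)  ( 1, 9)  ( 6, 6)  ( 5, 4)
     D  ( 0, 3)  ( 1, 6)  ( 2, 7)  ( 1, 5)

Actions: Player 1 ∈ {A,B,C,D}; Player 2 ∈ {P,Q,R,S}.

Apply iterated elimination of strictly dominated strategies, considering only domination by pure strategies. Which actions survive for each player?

P1 drop A (B beats it: P:9>7 Q:5>2 R:9>7 S:9>8)
P1 drop D (B beats it: P:9>0 Q:5>1 R:9>2 S:9>1)
P2 drop R (P beats it: B:9>3 C:10>6)
P1→{B,C} P2→{P,Q,S}

Remaining: P1:{B,C} P2:{P,Q,S}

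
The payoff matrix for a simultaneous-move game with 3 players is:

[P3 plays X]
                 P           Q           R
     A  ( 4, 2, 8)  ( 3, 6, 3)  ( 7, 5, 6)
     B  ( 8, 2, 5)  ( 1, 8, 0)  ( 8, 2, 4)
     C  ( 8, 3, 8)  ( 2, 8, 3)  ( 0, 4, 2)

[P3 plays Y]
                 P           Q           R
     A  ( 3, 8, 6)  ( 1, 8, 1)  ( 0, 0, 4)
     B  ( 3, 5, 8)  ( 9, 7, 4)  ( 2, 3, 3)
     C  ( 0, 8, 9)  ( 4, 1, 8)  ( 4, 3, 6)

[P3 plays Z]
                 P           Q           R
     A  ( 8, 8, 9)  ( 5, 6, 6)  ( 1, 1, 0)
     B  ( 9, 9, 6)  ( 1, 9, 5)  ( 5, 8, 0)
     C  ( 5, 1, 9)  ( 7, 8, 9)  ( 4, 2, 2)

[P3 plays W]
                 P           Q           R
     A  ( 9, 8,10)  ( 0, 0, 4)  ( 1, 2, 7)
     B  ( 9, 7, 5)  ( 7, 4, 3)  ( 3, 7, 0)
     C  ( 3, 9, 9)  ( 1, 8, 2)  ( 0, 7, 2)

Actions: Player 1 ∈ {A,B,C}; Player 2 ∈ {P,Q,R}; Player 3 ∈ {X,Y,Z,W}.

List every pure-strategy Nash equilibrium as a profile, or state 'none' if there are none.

(A,P,X): not NE [P1→C gives 8>4; P2→Q gives 6>2; P3→W gives 10>8]
(A,P,Y): not NE [P3→W gives 10>6]
(A,P,Z): not NE [P1→B gives 9>8; P3→W gives 10>9]
(A,P,W): NE
(A,Q,X): not NE [P3→Z gives 6>3]
(A,Q,Y): not NE [P1→B gives 9>1; P3→Z gives 6>1]
(A,Q,Z): not NE [P1→C gives 7>5; P2→P gives 8>6]
(A,Q,W): not NE [P1→B gives 7>0; P2→P gives 8>0; P3→Z gives 6>4]
(A,R,X): not NE [P1→B gives 8>7; P2→Q gives 6>5; P3→W gives 7>6]
(A,R,Y): not NE [P1→C gives 4>0; P2→Q gives 8>0; P3→W gives 7>4]
(A,R,Z): not NE [P1→B gives 5>1; P2→P gives 8>1; P3→W gives 7>0]
(A,R,W): not NE [P1→B gives 3>1; P2→P gives 8>2]
(B,P,X): not NE [P2→Q gives 8>2; P3→Y gives 8>5]
(B,P,Y): not NE [P2→Q gives 7>5]
(B,P,Z): not NE [P3→Y gives 8>6]
(B,P,W): not NE [P3→Y gives 8>5]
(B,Q,X): not NE [P1→A gives 3>1; P3→Z gives 5>0]
(B,Q,Y): not NE [P3→Z gives 5>4]
(B,Q,Z): not NE [P1→C gives 7>1]
(B,Q,W): not NE [P2→R gives 7>4; P3→Z gives 5>3]
(B,R,X): not NE [P2→Q gives 8>2]
(B,R,Y): not NE [P1→C gives 4>2; P2→Q gives 7>3; P3→X gives 4>3]
(B,R,Z): not NE [P2→Q gives 9>8; P3→X gives 4>0]
(B,R,W): not NE [P3→X gives 4>0]
(C,P,X): not NE [P2→Q gives 8>3; P3→W gives 9>8]
(C,P,Y): not NE [P1→B gives 3>0]
(C,P,Z): not NE [P1→B gives 9>5; P2→Q gives 8>1]
(C,P,W): not NE [P1→B gives 9>3]
(C,Q,X): not NE [P1→A gives 3>2; P3→Z gives 9>3]
(C,Q,Y): not NE [P1→B gives 9>4; P2→P gives 8>1; P3→Z gives 9>8]
(C,Q,Z): NE
(C,Q,W): not NE [P1→B gives 7>1; P2→P gives 9>8; P3→Z gives 9>2]
(C,R,X): not NE [P1→B gives 8>0; P2→Q gives 8>4; P3→Y gives 6>2]
(C,R,Y): not NE [P2→P gives 8>3]
(C,R,Z): not NE [P1→B gives 5>4; P2→Q gives 8>2; P3→Y gives 6>2]
(C,R,W): not NE [P1→B gives 3>0; P2→P gives 9>7; P3→Y gives 6>2]

Nash profiles: (A,P,W), (C,Q,Z)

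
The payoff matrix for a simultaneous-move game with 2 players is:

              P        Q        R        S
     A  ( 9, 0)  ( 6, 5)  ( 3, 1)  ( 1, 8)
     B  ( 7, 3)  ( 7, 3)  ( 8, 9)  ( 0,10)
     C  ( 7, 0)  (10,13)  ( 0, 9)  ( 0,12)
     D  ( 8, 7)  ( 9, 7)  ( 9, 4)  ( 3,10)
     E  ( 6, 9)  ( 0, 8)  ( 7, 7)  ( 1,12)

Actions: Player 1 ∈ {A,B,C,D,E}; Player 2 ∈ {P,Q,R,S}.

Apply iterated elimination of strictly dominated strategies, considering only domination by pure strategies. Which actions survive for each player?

P1 drop B (D beats it: P:8>7 Q:9>7 R:9>8 S:3>0)
P1 drop E (D beats it: P:8>6 Q:9>0 R:9>7 S:3>1)
P2 drop P (S beats it: A:8>0 C:12>0 D:10>7)
P1 drop A (D beats it: Q:9>6 R:9>3 S:3>1)
P2 drop R (Q beats it: C:13>9 D:7>4)
P1→{C,D} P2→{Q,S}

Survivors P1:{C,D} P2:{Q,S}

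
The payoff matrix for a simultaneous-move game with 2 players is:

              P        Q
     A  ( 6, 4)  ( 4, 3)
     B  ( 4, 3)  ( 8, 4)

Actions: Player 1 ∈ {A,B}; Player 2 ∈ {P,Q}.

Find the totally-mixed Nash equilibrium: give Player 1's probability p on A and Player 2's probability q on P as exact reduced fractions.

P1 indiff ⇒ q·6+(1-q)·4 = q·4+(1-q)·8 ⇒ q(2) = (1-q)(4) ⇒ q = 2/3
P2 indiff ⇒ p·4+(1-p)·3 = p·3+(1-p)·4 ⇒ p(1) = (1-p)(1) ⇒ p = 1/2

(p,q) = (1/2, 2/3)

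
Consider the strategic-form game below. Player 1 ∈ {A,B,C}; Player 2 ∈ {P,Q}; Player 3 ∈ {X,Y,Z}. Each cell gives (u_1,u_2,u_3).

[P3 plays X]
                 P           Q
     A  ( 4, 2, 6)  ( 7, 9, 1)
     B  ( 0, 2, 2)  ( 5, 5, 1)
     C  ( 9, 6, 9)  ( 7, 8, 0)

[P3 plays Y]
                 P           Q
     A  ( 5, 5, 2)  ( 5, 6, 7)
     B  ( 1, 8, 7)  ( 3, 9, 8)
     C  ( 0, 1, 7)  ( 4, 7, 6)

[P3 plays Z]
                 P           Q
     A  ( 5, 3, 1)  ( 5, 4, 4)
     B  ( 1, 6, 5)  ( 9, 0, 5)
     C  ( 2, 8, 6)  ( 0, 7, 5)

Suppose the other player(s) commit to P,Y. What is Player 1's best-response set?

argmax u_1 = {A}

u_1(A vs P,Y) = 5
u_1(B vs P,Y) = 1
u_1(C vs P,Y) = 0
max payoff 5 at {A}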